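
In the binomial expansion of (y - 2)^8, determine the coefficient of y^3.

-1792

The general term is C(8,j)·(y)^j·(-2)^(8-j); the y^3 term has j = 3.
C(8,3) = 56.
Coefficient = C(8,3) · (-2)^5 = 56 · (-32) = -1792.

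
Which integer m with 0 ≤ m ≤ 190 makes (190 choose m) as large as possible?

95

C(190,m) is maximized at m = 190/2 = 95.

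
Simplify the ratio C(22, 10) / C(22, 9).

13/10

C(n,k+1)/C(n,k) = (n−k)/(k+1) = (22−9)/(9+1) = 13/10.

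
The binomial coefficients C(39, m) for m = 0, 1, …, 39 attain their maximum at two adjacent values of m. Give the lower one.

For odd n = 39, C(39,m) peaks at m = (n−1)/2 and (n+1)/2; the lower is 19.

19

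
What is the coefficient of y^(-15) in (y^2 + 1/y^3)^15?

General term: C(15,j)·(y^2)^j·(1/y^3)^(15-j), with y-exponent 2j − 3(15−j) = 5j − 45.
Set 5j − 45 = -15: j = 6.
C(15,6) = 5005; 1^6 = 1; 1^9 = 1.
Coefficient = 5005 · 1 · 1 = 5005.

5005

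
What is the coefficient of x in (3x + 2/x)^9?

489888

General term: C(9,j)·(3x)^j·(2/x)^(9-j), with x-exponent 1j − 1(9−j) = 2j − 9.
Set 2j − 9 = 1: j = 5.
C(9,5) = 126; 3^5 = 243; 2^4 = 16.
Coefficient = 126 · 243 · 16 = 489888.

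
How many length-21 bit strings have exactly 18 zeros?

1330

Choose the 18 positions: C(21,18) = 1330.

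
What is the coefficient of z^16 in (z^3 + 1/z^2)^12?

General term: C(12,j)·(z^3)^j·(1/z^2)^(12-j), with z-exponent 3j − 2(12−j) = 5j − 24.
Set 5j − 24 = 16: j = 8.
C(12,8) = 495; 1^8 = 1; 1^4 = 1.
Coefficient = 495 · 1 · 1 = 495.

495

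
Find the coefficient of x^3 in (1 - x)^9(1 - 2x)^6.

Coefficient of x^3 = Σ_{j} C(9,j)·(-1)^j·C(6,3-j)·(-2)^(3-j) for j from 0 to 3.
= (-160) + (-540) + (-432) + (-84) = -1216.

-1216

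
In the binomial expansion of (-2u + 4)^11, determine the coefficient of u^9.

-450560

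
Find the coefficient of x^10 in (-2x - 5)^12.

The general term is C(12,j)·(-2x)^j·(-5)^(12-j); the x^10 term has j = 10.
C(12,10) = 66.
Coefficient = C(12,10) · (-2)^10 · (-5)^2 = 66 · 1024 · 25 = 1689600.

1689600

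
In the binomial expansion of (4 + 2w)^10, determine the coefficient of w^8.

The general term is C(10,j)·(4)^j·(2w)^(10-j); the w^8 term has j = 2.
C(10,2) = 45.
Coefficient = C(10,2) · 4^2 · 2^8 = 45 · 16 · 256 = 184320.

184320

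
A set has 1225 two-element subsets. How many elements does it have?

50

n(n−1)/2 = 1225 ⇒ n(n−1) = 2450. Since 50·49 = 2450, n = 50.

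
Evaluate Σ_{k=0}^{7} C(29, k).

2182396

1 + 29 + 406 + 3654 + 23751 + 118755 + 475020 + 1560780 = 2182396.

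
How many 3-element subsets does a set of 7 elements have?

35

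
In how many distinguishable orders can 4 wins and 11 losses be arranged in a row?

1365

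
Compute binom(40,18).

113380261800

C(40,18) = (40·39·38·37·36·35·34·33·32·31·30·29·28·27·26·25·24·23) / 18! = 725902806896876799590400000 / 6402373705728000 = 113380261800.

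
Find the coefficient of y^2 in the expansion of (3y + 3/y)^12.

General term: C(12,j)·(3y)^j·(3/y)^(12-j), with y-exponent 1j − 1(12−j) = 2j − 12.
Set 2j − 12 = 2: j = 7.
C(12,7) = 792; 3^7 = 2187; 3^5 = 243.
Coefficient = 792 · 2187 · 243 = 420901272.

420901272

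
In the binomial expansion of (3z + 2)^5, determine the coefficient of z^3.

The general term is C(5,j)·(3z)^j·(2)^(5-j); the z^3 term has j = 3.
C(5,3) = 10.
Coefficient = C(5,3) · 3^3 · 2^2 = 10 · 27 · 4 = 1080.

1080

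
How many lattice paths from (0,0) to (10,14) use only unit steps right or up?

1961256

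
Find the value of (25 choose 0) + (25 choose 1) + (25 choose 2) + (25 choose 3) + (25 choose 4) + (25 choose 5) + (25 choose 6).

245506

1 + 25 + 300 + 2300 + 12650 + 53130 + 177100 = 245506.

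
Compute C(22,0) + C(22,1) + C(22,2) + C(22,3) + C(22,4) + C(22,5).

1 + 22 + 231 + 1540 + 7315 + 26334 = 35443.

35443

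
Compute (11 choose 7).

330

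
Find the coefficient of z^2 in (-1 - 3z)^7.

The general term is C(7,j)·(-1)^j·(-3z)^(7-j); the z^2 term has j = 5.
C(7,5) = 21.
Coefficient = C(7,5) · (-1)^5 · (-3)^2 = 21 · (-1) · 9 = -189.

-189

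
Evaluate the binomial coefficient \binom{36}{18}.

9075135300

C(36,18) = (36·35·34·33·32·31·30·29·28·27·26·25·24·23·22·21·20·19) / 18! = 58102407620643984998400000 / 6402373705728000 = 9075135300.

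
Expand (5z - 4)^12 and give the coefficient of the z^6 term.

The general term is C(12,j)·(5z)^j·(-4)^(12-j); the z^6 term has j = 6.
C(12,6) = 924.
Coefficient = C(12,6) · 5^6 · (-4)^6 = 924 · 15625 · 4096 = 59136000000.

59136000000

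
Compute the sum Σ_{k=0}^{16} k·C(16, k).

524288

Differentiating (1+x)^16 and setting x=1: Σ k·C(16,k) = 16·2^15 = 524288.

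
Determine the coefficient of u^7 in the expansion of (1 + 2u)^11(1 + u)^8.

1093760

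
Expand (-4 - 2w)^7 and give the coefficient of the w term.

-57344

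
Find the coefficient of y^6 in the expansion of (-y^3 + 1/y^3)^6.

15

General term: C(6,j)·(-y^3)^j·(1/y^3)^(6-j), with y-exponent 3j − 3(6−j) = 6j − 18.
Set 6j − 18 = 6: j = 4.
C(6,4) = 15; (-1)^4 = 1; 1^2 = 1.
Coefficient = 15 · 1 · 1 = 15.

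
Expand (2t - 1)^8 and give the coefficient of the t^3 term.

-448

The general term is C(8,j)·(2t)^j·(-1)^(8-j); the t^3 term has j = 3.
C(8,3) = 56.
Coefficient = C(8,3) · 2^3 · (-1)^5 = 56 · 8 · (-1) = -448.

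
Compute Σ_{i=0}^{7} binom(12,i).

3302

1 + 12 + 66 + 220 + 495 + 792 + 924 + 792 = 3302.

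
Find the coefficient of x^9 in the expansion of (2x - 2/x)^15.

-14909440

General term: C(15,j)·(2x)^j·(-2/x)^(15-j), with x-exponent 1j − 1(15−j) = 2j − 15.
Set 2j − 15 = 9: j = 12.
C(15,12) = 455; 2^12 = 4096; (-2)^3 = -8.
Coefficient = 455 · 4096 · (-8) = -14909440.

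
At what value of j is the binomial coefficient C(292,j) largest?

C(292,j) is maximized at j = 292/2 = 146.

146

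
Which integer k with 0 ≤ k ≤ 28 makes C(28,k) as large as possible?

C(28,k) is maximized at k = 28/2 = 14.

14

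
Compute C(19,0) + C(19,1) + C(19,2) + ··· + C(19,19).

The entries of row 19 sum to 2^19 = 524288.

524288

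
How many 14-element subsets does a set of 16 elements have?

C(16,14) = C(16,2) by symmetry.
C(16,2) = (16·15) / 2! = 240 / 2 = 120.

120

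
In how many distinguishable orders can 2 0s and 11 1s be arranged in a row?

78

Choose positions for the 0s: C(13,2) = 78.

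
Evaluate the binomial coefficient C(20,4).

4845

C(20,4) = (20·19·18·17) / 4! = 116280 / 24 = 4845.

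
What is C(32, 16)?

C(32,16) = (32·31·30·29·28·27·26·25·24·23·22·21·20·19·18·17) / 16! = 12576278705767096320000 / 20922789888000 = 601080390.

601080390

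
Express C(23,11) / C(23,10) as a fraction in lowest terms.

C(n,k+1)/C(n,k) = (n−k)/(k+1) = (23−10)/(10+1) = 13/11.

13/11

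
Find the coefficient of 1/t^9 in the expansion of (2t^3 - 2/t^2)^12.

-901120

General term: C(12,j)·(2t^3)^j·(-2/t^2)^(12-j), with t-exponent 3j − 2(12−j) = 5j − 24.
Set 5j − 24 = -9: j = 3.
C(12,3) = 220; 2^3 = 8; (-2)^9 = -512.
Coefficient = 220 · 8 · (-512) = -901120.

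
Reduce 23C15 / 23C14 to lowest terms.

C(n,k+1)/C(n,k) = (n−k)/(k+1) = (23−14)/(14+1) = 9/15 = 3/5.

3/5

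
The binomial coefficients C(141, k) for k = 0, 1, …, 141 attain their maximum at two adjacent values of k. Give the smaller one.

For odd n = 141, C(141,k) peaks at k = (n−1)/2 and (n+1)/2; the smaller is 70.

70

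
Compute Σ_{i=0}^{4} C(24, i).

12951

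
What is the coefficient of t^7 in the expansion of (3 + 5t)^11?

2088281250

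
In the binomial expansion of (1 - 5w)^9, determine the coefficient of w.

-45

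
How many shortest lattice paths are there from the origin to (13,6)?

Each path is a sequence of 19 steps with 13 rights: C(19,13) = 27132.

27132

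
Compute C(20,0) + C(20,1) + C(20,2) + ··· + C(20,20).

1048576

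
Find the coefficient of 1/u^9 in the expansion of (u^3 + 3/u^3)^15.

General term: C(15,j)·(u^3)^j·(3/u^3)^(15-j), with u-exponent 3j − 3(15−j) = 6j − 45.
Set 6j − 45 = -9: j = 6.
C(15,6) = 5005; 1^6 = 1; 3^9 = 19683.
Coefficient = 5005 · 1 · 19683 = 98513415.

98513415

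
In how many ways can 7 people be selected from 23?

245157

This is C(23,7) = 245157.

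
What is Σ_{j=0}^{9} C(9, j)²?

Σ C(9,j)² is the coefficient of x^9 in (1+x)^9(1+x)^9 = (1+x)^18, i.e. C(18,9) = 48620.

48620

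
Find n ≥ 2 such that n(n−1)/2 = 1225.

n(n−1)/2 = 1225 ⇒ n(n−1) = 2450. Since 50·49 = 2450, n = 50.

50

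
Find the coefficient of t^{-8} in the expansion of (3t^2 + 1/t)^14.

General term: C(14,j)·(3t^2)^j·(1/t)^(14-j), with t-exponent 2j − 1(14−j) = 3j − 14.
Set 3j − 14 = -8: j = 2.
C(14,2) = 91; 3^2 = 9; 1^12 = 1.
Coefficient = 91 · 9 · 1 = 819.

819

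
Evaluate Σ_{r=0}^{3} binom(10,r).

1 + 10 + 45 + 120 = 176.

176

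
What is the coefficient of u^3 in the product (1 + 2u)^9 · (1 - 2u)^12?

208

Coefficient of u^3 = Σ_{j} C(9,j)·2^j·C(12,3-j)·(-2)^(3-j) for j from 0 to 3.
= (-1760) + 4752 + (-3456) + 672 = 208.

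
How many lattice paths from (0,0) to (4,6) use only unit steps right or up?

210

Each path is a sequence of 10 steps with 4 rights: C(10,4) = 210.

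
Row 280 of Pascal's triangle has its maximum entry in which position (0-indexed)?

140

C(280,m) is maximized at m = 280/2 = 140.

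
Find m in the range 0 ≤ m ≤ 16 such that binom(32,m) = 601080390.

16

C(32,m) increases on 0 ≤ m ≤ 16. C(32,15) = 565722720 and C(32,16) = 601080390, so m = 16.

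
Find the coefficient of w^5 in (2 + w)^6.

12

The general term is C(6,j)·(2)^j·(w)^(6-j); the w^5 term has j = 1.
C(6,1) = 6.
Coefficient = C(6,1) · 2^1 = 6 · 2 = 12.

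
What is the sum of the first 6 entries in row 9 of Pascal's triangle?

382

1 + 9 + 36 + 84 + 126 + 126 = 382.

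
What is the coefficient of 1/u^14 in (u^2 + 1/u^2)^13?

286

General term: C(13,j)·(u^2)^j·(1/u^2)^(13-j), with u-exponent 2j − 2(13−j) = 4j − 26.
Set 4j − 26 = -14: j = 3.
C(13,3) = 286; 1^3 = 1; 1^10 = 1.
Coefficient = 286 · 1 · 1 = 286.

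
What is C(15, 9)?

5005

C(15,9) = C(15,6) by symmetry.
C(15,6) = (15·14·13·12·11·10) / 6! = 3603600 / 720 = 5005.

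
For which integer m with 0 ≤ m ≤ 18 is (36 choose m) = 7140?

3

C(36,m) increases on 0 ≤ m ≤ 18. C(36,2) = 630 and C(36,3) = 7140, so m = 3.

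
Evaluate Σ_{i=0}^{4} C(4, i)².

By Vandermonde's identity, Σ C(4,i)² = C(8,4) = 70.

70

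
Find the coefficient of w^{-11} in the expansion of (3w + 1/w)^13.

39

General term: C(13,j)·(3w)^j·(1/w)^(13-j), with w-exponent 1j − 1(13−j) = 2j − 13.
Set 2j − 13 = -11: j = 1.
C(13,1) = 13; 3^1 = 3; 1^12 = 1.
Coefficient = 13 · 3 · 1 = 39.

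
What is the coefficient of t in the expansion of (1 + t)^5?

The general term is C(5,j)·(1)^j·(t)^(5-j); the t^1 term has j = 4.
C(5,4) = 5.
Coefficient = C(5,4) = 5.

5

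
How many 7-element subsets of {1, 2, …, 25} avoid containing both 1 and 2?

447051

All 7-subsets: C(25,7) = 480700. Those containing both fixed elements: C(23,5) = 33649.
480700 − 33649 = 447051.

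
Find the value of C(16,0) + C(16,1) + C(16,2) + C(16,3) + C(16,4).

2517

1 + 16 + 120 + 560 + 1820 = 2517.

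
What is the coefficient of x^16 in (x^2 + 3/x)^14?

81081

General term: C(14,j)·(x^2)^j·(3/x)^(14-j), with x-exponent 2j − 1(14−j) = 3j − 14.
Set 3j − 14 = 16: j = 10.
C(14,10) = 1001; 1^10 = 1; 3^4 = 81.
Coefficient = 1001 · 1 · 81 = 81081.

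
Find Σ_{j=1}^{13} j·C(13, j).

53248

Differentiating (1+x)^13 and setting x=1: Σ j·C(13,j) = 13·2^12 = 53248.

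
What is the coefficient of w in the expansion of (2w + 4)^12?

100663296

The general term is C(12,j)·(2w)^j·(4)^(12-j); the w^1 term has j = 1.
C(12,1) = 12.
Coefficient = C(12,1) · 2^1 · 4^11 = 12 · 2 · 4194304 = 100663296.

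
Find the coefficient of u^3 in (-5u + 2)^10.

-1920000

The general term is C(10,j)·(-5u)^j·(2)^(10-j); the u^3 term has j = 3.
C(10,3) = 120.
Coefficient = C(10,3) · (-5)^3 · 2^7 = 120 · (-125) · 128 = -1920000.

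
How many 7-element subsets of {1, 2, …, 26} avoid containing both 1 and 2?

All 7-subsets: C(26,7) = 657800. Those containing both fixed elements: C(24,5) = 42504.
657800 − 42504 = 615296.

615296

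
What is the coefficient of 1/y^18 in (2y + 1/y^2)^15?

General term: C(15,j)·(2y)^j·(1/y^2)^(15-j), with y-exponent 1j − 2(15−j) = 3j − 30.
Set 3j − 30 = -18: j = 4.
C(15,4) = 1365; 2^4 = 16; 1^11 = 1.
Coefficient = 1365 · 16 · 1 = 21840.

21840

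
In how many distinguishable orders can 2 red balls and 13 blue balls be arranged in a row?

105

Choose positions for the red balls: C(15,2) = 105.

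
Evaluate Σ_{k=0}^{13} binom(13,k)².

10400600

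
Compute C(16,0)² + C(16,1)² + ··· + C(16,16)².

601080390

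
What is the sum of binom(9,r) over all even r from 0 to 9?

Even-r terms of row 9 sum to 2^8 = 256.

256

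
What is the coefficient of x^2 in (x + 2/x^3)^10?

General term: C(10,j)·(x)^j·(2/x^3)^(10-j), with x-exponent 1j − 3(10−j) = 4j − 30.
Set 4j − 30 = 2: j = 8.
C(10,8) = 45; 1^8 = 1; 2^2 = 4.
Coefficient = 45 · 1 · 4 = 180.

180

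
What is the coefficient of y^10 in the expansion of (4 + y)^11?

The general term is C(11,j)·(4)^j·(y)^(11-j); the y^10 term has j = 1.
C(11,1) = 11.
Coefficient = C(11,1) · 4^1 = 11 · 4 = 44.

44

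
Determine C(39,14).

15084504396

C(39,14) = (39·38·37·36·35·34·33·32·31·30·29·28·27·26) / 14! = 1315041316842168115200 / 87178291200 = 15084504396.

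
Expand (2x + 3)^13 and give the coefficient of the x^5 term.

The general term is C(13,j)·(2x)^j·(3)^(13-j); the x^5 term has j = 5.
C(13,5) = 1287.
Coefficient = C(13,5) · 2^5 · 3^8 = 1287 · 32 · 6561 = 270208224.

270208224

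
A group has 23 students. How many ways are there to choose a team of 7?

This is C(23,7) = 245157.

245157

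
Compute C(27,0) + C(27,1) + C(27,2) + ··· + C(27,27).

134217728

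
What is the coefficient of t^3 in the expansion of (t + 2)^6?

160

The general term is C(6,j)·(t)^j·(2)^(6-j); the t^3 term has j = 3.
C(6,3) = 20.
Coefficient = C(6,3) · 2^3 = 20 · 8 = 160.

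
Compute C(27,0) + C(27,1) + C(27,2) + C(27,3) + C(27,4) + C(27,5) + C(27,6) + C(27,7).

1285624

1 + 27 + 351 + 2925 + 17550 + 80730 + 296010 + 888030 = 1285624.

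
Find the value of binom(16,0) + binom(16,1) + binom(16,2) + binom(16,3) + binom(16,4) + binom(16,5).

6885

1 + 16 + 120 + 560 + 1820 + 4368 = 6885.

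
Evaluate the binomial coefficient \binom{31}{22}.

20160075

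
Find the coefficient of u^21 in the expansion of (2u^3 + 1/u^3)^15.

2795520

General term: C(15,j)·(2u^3)^j·(1/u^3)^(15-j), with u-exponent 3j − 3(15−j) = 6j − 45.
Set 6j − 45 = 21: j = 11.
C(15,11) = 1365; 2^11 = 2048; 1^4 = 1.
Coefficient = 1365 · 2048 · 1 = 2795520.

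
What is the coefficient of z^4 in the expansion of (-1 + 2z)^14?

16016

The general term is C(14,j)·(-1)^j·(2z)^(14-j); the z^4 term has j = 10.
C(14,10) = 1001.
Coefficient = C(14,10) · 2^4 = 1001 · 16 = 16016.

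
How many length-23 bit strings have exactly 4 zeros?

8855

Choose the 4 positions: C(23,4) = 8855.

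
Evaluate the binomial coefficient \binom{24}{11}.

C(24,11) = (24·23·22·21·20·19·18·17·16·15·14) / 11! = 99638080819200 / 39916800 = 2496144.

2496144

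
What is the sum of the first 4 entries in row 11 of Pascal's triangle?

232

1 + 11 + 55 + 165 = 232.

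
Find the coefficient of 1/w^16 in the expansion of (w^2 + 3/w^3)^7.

General term: C(7,j)·(w^2)^j·(3/w^3)^(7-j), with w-exponent 2j − 3(7−j) = 5j − 21.
Set 5j − 21 = -16: j = 1.
C(7,1) = 7; 1^1 = 1; 3^6 = 729.
Coefficient = 7 · 1 · 729 = 5103.

5103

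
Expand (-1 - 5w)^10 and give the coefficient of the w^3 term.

15000

The general term is C(10,j)·(-1)^j·(-5w)^(10-j); the w^3 term has j = 7.
C(10,7) = 120.
Coefficient = C(10,7) · (-1)^7 · (-5)^3 = 120 · (-1) · (-125) = 15000.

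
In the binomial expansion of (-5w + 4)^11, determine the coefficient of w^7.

-6600000000

The general term is C(11,j)·(-5w)^j·(4)^(11-j); the w^7 term has j = 7.
C(11,7) = 330.
Coefficient = C(11,7) · (-5)^7 · 4^4 = 330 · (-78125) · 256 = -6600000000.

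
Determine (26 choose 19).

C(26,19) = C(26,7) by symmetry.
C(26,7) = (26·25·24·23·22·21·20) / 7! = 3315312000 / 5040 = 657800.

657800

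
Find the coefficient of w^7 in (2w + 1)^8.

1024

The general term is C(8,j)·(2w)^j·(1)^(8-j); the w^7 term has j = 7.
C(8,7) = 8.
Coefficient = C(8,7) · 2^7 = 8 · 128 = 1024.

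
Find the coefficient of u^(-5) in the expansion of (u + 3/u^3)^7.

General term: C(7,j)·(u)^j·(3/u^3)^(7-j), with u-exponent 1j − 3(7−j) = 4j − 21.
Set 4j − 21 = -5: j = 4.
C(7,4) = 35; 1^4 = 1; 3^3 = 27.
Coefficient = 35 · 1 · 27 = 945.

945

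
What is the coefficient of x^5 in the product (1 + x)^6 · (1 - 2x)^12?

702

Coefficient of x^5 = Σ_{j} C(6,j)·1^j·C(12,5-j)·(-2)^(5-j) for j from 0 to 5.
= (-25344) + 47520 + (-26400) + 5280 + (-360) + 6 = 702.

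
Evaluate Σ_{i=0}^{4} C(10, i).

1 + 10 + 45 + 120 + 210 = 386.

386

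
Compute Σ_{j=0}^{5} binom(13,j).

2380

1 + 13 + 78 + 286 + 715 + 1287 = 2380.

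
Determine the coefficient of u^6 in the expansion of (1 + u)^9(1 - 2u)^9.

Coefficient of u^6 = Σ_{j} C(9,j)·1^j·C(9,6-j)·(-2)^(6-j) for j from 0 to 6.
= 5376 + (-36288) + 72576 + (-56448) + 18144 + (-2268) + 84 = 1176.

1176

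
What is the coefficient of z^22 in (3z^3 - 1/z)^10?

295245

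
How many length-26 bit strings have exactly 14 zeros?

9657700

Choose the 14 positions: C(26,14) = 9657700.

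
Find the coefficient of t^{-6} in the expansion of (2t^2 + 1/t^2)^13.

General term: C(13,j)·(2t^2)^j·(1/t^2)^(13-j), with t-exponent 2j − 2(13−j) = 4j − 26.
Set 4j − 26 = -6: j = 5.
C(13,5) = 1287; 2^5 = 32; 1^8 = 1.
Coefficient = 1287 · 32 · 1 = 41184.

41184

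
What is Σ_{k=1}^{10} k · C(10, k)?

Differentiating (1+x)^10 and setting x=1: Σ k·C(10,k) = 10·2^9 = 5120.

5120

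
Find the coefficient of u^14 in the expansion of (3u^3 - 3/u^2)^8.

183708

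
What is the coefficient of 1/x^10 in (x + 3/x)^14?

General term: C(14,j)·(x)^j·(3/x)^(14-j), with x-exponent 1j − 1(14−j) = 2j − 14.
Set 2j − 14 = -10: j = 2.
C(14,2) = 91; 1^2 = 1; 3^12 = 531441.
Coefficient = 91 · 1 · 531441 = 48361131.

48361131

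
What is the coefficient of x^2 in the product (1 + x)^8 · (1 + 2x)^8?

Coefficient of x^2 = Σ_{j} C(8,j)·1^j·C(8,2-j)·2^(2-j) for j from 0 to 2.
= 112 + 128 + 28 = 268.

268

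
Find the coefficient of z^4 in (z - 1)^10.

The general term is C(10,j)·(z)^j·(-1)^(10-j); the z^4 term has j = 4.
C(10,4) = 210.
Coefficient = C(10,4) = 210.

210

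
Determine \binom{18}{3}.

C(18,3) = (18·17·16) / 3! = 4896 / 6 = 816.

816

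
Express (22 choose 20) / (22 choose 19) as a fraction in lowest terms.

3/20

C(n,k+1)/C(n,k) = (n−k)/(k+1) = (22−19)/(19+1) = 3/20.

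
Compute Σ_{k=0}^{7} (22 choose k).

280600

1 + 22 + 231 + 1540 + 7315 + 26334 + 74613 + 170544 = 280600.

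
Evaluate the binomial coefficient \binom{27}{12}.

17383860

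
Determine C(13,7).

1716

C(13,7) = C(13,6) by symmetry.
C(13,6) = (13·12·11·10·9·8) / 6! = 1235520 / 720 = 1716.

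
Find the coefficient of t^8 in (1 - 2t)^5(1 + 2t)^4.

256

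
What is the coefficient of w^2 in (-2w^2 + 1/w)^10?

3360

General term: C(10,j)·(-2w^2)^j·(1/w)^(10-j), with w-exponent 2j − 1(10−j) = 3j − 10.
Set 3j − 10 = 2: j = 4.
C(10,4) = 210; (-2)^4 = 16; 1^6 = 1.
Coefficient = 210 · 16 · 1 = 3360.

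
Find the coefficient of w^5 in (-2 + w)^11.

29568

The general term is C(11,j)·(-2)^j·(w)^(11-j); the w^5 term has j = 6.
C(11,6) = 462.
Coefficient = C(11,6) · (-2)^6 = 462 · 64 = 29568.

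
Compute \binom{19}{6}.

27132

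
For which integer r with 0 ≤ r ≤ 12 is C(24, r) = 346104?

C(24,r) increases on 0 ≤ r ≤ 12. C(24,6) = 134596 and C(24,7) = 346104, so r = 7.

7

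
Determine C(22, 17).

26334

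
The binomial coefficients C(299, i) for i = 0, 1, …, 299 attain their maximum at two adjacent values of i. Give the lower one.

149

For odd n = 299, C(299,i) peaks at i = (n−1)/2 and (n+1)/2; the lower is 149.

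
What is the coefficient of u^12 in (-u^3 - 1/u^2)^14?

3003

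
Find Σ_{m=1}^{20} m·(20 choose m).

Differentiating (1+x)^20 and setting x=1: Σ m·C(20,m) = 20·2^19 = 10485760.

10485760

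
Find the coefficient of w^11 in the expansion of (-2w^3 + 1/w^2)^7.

-672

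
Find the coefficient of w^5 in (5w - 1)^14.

The general term is C(14,j)·(5w)^j·(-1)^(14-j); the w^5 term has j = 5.
C(14,5) = 2002.
Coefficient = C(14,5) · 5^5 · (-1)^9 = 2002 · 3125 · (-1) = -6256250.

-6256250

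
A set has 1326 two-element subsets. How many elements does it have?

52

n(n−1)/2 = 1326 ⇒ n(n−1) = 2652. Since 52·51 = 2652, n = 52.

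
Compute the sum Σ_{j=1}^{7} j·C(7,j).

448

Differentiating (1+x)^7 and setting x=1: Σ j·C(7,j) = 7·2^6 = 448.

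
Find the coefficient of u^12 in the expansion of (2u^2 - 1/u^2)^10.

General term: C(10,j)·(2u^2)^j·(-1/u^2)^(10-j), with u-exponent 2j − 2(10−j) = 4j − 20.
Set 4j − 20 = 12: j = 8.
C(10,8) = 45; 2^8 = 256; (-1)^2 = 1.
Coefficient = 45 · 256 · 1 = 11520.

11520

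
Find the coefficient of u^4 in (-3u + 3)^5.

1215

The general term is C(5,j)·(-3u)^j·(3)^(5-j); the u^4 term has j = 4.
C(5,4) = 5.
Coefficient = C(5,4) · (-3)^4 · 3^1 = 5 · 81 · 3 = 1215.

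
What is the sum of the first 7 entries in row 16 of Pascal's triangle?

14893

1 + 16 + 120 + 560 + 1820 + 4368 + 8008 = 14893.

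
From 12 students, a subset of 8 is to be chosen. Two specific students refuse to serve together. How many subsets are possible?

285

All 8-subsets: C(12,8) = 495. Those containing both fixed elements: C(10,6) = 210.
495 − 210 = 285.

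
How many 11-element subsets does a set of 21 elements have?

C(21,11) = C(21,10) by symmetry.
C(21,10) = (21·20·19·18·17·16·15·14·13·12) / 10! = 1279935820800 / 3628800 = 352716.

352716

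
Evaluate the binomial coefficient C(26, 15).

7726160

C(26,15) = C(26,11) by symmetry.
C(26,11) = (26·25·24·23·22·21·20·19·18·17·16) / 11! = 308403583488000 / 39916800 = 7726160.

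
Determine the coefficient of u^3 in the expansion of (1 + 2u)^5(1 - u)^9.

-4

Coefficient of u^3 = Σ_{j} C(5,j)·2^j·C(9,3-j)·(-1)^(3-j) for j from 0 to 3.
= (-84) + 360 + (-360) + 80 = -4.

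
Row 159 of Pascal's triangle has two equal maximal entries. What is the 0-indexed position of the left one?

79

For odd n = 159, C(159,i) peaks at i = (n−1)/2 and (n+1)/2; the lower is 79.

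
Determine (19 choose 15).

C(19,15) = C(19,4) by symmetry.
C(19,4) = (19·18·17·16) / 4! = 93024 / 24 = 3876.

3876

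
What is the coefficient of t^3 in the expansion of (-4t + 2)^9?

The general term is C(9,j)·(-4t)^j·(2)^(9-j); the t^3 term has j = 3.
C(9,3) = 84.
Coefficient = C(9,3) · (-4)^3 · 2^6 = 84 · (-64) · 64 = -344064.

-344064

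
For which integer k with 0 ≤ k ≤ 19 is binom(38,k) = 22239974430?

C(38,k) increases on 0 ≤ k ≤ 19. C(38,15) = 15471286560 and C(38,16) = 22239974430, so k = 16.

16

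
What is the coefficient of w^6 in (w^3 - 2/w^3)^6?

60

General term: C(6,j)·(w^3)^j·(-2/w^3)^(6-j), with w-exponent 3j − 3(6−j) = 6j − 18.
Set 6j − 18 = 6: j = 4.
C(6,4) = 15; 1^4 = 1; (-2)^2 = 4.
Coefficient = 15 · 1 · 4 = 60.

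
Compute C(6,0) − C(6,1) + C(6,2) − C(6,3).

The partial alternating sum Σ_{k=0}^{3} (−1)^k C(6,k) = (−1)^3 C(5,3) = -10.

-10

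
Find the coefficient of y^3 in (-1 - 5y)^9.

The general term is C(9,j)·(-1)^j·(-5y)^(9-j); the y^3 term has j = 6.
C(9,6) = 84.
Coefficient = C(9,6) · (-5)^3 = 84 · (-125) = -10500.

-10500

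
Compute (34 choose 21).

C(34,21) = C(34,13) by symmetry.
C(34,13) = (34·33·32·31·30·29·28·27·26·25·24·23·22) / 13! = 5778574175582208000 / 6227020800 = 927983760.

927983760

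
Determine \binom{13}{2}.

78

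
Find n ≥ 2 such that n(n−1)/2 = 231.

n(n−1)/2 = 231 ⇒ n(n−1) = 462. Since 22·21 = 462, n = 22.

22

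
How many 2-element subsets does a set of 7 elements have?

21

C(7,2) = (7·6) / 2! = 42 / 2 = 21.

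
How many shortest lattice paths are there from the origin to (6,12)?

Each path is a sequence of 18 steps with 6 rights: C(18,6) = 18564.

18564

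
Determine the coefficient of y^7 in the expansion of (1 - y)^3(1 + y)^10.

36

Coefficient of y^7 = Σ_{j} C(3,j)·(-1)^j·C(10,7-j)·1^(7-j) for j from 0 to 3.
= 120 + (-630) + 756 + (-210) = 36.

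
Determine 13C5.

1287

C(13,5) = (13·12·11·10·9) / 5! = 154440 / 120 = 1287.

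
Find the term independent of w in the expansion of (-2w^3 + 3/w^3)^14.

-960740352

General term: C(14,j)·(-2w^3)^j·(3/w^3)^(14-j), with w-exponent 3j − 3(14−j) = 6j − 42.
Set 6j − 42 = 0: j = 7.
C(14,7) = 3432; (-2)^7 = -128; 3^7 = 2187.
Coefficient = 3432 · (-128) · 2187 = -960740352.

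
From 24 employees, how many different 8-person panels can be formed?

735471

This is C(24,8) = 735471.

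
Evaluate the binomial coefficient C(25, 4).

12650

C(25,4) = (25·24·23·22) / 4! = 303600 / 24 = 12650.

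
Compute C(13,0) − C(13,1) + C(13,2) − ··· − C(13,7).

The partial alternating sum Σ_{k=0}^{7} (−1)^k C(13,k) = (−1)^7 C(12,7) = -792.

-792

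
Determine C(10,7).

C(10,7) = C(10,3) by symmetry.
C(10,3) = (10·9·8) / 3! = 720 / 6 = 120.

120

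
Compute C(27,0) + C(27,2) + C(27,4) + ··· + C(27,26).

67108864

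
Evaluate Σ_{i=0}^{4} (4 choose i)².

70

Σ C(4,i)² is the coefficient of x^4 in (1+x)^4(1+x)^4 = (1+x)^8, i.e. C(8,4) = 70.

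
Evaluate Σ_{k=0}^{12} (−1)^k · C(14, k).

The partial alternating sum Σ_{k=0}^{12} (−1)^k C(14,k) = (−1)^12 C(13,12) = 13.

13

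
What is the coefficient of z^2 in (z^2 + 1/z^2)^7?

General term: C(7,j)·(z^2)^j·(1/z^2)^(7-j), with z-exponent 2j − 2(7−j) = 4j − 14.
Set 4j − 14 = 2: j = 4.
C(7,4) = 35; 1^4 = 1; 1^3 = 1.
Coefficient = 35 · 1 · 1 = 35.

35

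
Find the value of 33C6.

C(33,6) = (33·32·31·30·29·28) / 6! = 797448960 / 720 = 1107568.

1107568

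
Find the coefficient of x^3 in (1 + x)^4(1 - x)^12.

-24

Coefficient of x^3 = Σ_{j} C(4,j)·1^j·C(12,3-j)·(-1)^(3-j) for j from 0 to 3.
= (-220) + 264 + (-72) + 4 = -24.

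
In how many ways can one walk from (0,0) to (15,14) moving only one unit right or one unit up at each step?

77558760

Each path is a sequence of 29 steps with 15 rights: C(29,15) = 77558760.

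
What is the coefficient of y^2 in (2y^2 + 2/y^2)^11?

946176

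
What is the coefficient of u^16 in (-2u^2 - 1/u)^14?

General term: C(14,j)·(-2u^2)^j·(-1/u)^(14-j), with u-exponent 2j − 1(14−j) = 3j − 14.
Set 3j − 14 = 16: j = 10.
C(14,10) = 1001; (-2)^10 = 1024; (-1)^4 = 1.
Coefficient = 1001 · 1024 · 1 = 1025024.

1025024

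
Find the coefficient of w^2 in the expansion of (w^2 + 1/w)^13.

1287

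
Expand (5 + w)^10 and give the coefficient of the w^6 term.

131250

The general term is C(10,j)·(5)^j·(w)^(10-j); the w^6 term has j = 4.
C(10,4) = 210.
Coefficient = C(10,4) · 5^4 = 210 · 625 = 131250.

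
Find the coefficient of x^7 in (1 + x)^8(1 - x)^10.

112

Coefficient of x^7 = Σ_{j} C(8,j)·1^j·C(10,7-j)·(-1)^(7-j) for j from 0 to 7.
= (-120) + 1680 + (-7056) + 11760 + (-8400) + 2520 + (-280) + 8 = 112.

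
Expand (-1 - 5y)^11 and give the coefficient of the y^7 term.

-25781250

The general term is C(11,j)·(-1)^j·(-5y)^(11-j); the y^7 term has j = 4.
C(11,4) = 330.
Coefficient = C(11,4) · (-5)^7 = 330 · (-78125) = -25781250.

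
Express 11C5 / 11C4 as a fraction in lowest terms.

C(n,k+1)/C(n,k) = (n−k)/(k+1) = (11−4)/(4+1) = 7/5.

7/5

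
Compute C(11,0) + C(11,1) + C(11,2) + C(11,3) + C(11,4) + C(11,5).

1 + 11 + 55 + 165 + 330 + 462 = 1024.

1024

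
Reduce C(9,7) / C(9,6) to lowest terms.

C(n,k+1)/C(n,k) = (n−k)/(k+1) = (9−6)/(6+1) = 3/7.

3/7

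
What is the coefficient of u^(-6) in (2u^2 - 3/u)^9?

118098

General term: C(9,j)·(2u^2)^j·(-3/u)^(9-j), with u-exponent 2j − 1(9−j) = 3j − 9.
Set 3j − 9 = -6: j = 1.
C(9,1) = 9; 2^1 = 2; (-3)^8 = 6561.
Coefficient = 9 · 2 · 6561 = 118098.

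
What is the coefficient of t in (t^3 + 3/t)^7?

5103

General term: C(7,j)·(t^3)^j·(3/t)^(7-j), with t-exponent 3j − 1(7−j) = 4j − 7.
Set 4j − 7 = 1: j = 2.
C(7,2) = 21; 1^2 = 1; 3^5 = 243.
Coefficient = 21 · 1 · 243 = 5103.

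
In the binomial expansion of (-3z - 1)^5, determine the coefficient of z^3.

The general term is C(5,j)·(-3z)^j·(-1)^(5-j); the z^3 term has j = 3.
C(5,3) = 10.
Coefficient = C(5,3) · (-3)^3 = 10 · (-27) = -270.

-270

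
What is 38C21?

28781143380

C(38,21) = C(38,17) by symmetry.
C(38,17) = (38·37·36·35·34·33·32·31·30·29·28·27·26·25·24·23·22) / 17! = 10237090866494416404480000 / 355687428096000 = 28781143380.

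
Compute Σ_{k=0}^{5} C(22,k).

1 + 22 + 231 + 1540 + 7315 + 26334 = 35443.

35443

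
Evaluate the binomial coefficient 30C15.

155117520

C(30,15) = (30·29·28·27·26·25·24·23·22·21·20·19·18·17·16) / 15! = 202843204931727360000 / 1307674368000 = 155117520.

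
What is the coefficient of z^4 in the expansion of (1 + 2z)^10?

The general term is C(10,j)·(1)^j·(2z)^(10-j); the z^4 term has j = 6.
C(10,6) = 210.
Coefficient = C(10,6) · 2^4 = 210 · 16 = 3360.

3360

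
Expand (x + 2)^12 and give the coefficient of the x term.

The general term is C(12,j)·(x)^j·(2)^(12-j); the x^1 term has j = 1.
C(12,1) = 12.
Coefficient = C(12,1) · 2^11 = 12 · 2048 = 24576.

24576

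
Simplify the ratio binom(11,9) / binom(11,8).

C(n,k+1)/C(n,k) = (n−k)/(k+1) = (11−8)/(8+1) = 3/9 = 1/3.

1/3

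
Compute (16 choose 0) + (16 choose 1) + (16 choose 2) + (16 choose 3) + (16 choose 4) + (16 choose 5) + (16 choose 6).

1 + 16 + 120 + 560 + 1820 + 4368 + 8008 = 14893.

14893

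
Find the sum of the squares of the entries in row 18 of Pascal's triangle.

9075135300

By Vandermonde's identity, Σ C(18,r)² = C(36,18) = 9075135300.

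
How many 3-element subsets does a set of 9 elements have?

84

C(9,3) = (9·8·7) / 3! = 504 / 6 = 84.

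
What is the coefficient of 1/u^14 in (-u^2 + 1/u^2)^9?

General term: C(9,j)·(-u^2)^j·(1/u^2)^(9-j), with u-exponent 2j − 2(9−j) = 4j − 18.
Set 4j − 18 = -14: j = 1.
C(9,1) = 9; (-1)^1 = -1; 1^8 = 1.
Coefficient = 9 · (-1) · 1 = -9.

-9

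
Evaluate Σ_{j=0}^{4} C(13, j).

1 + 13 + 78 + 286 + 715 = 1093.

1093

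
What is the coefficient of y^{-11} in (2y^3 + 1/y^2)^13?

2288

General term: C(13,j)·(2y^3)^j·(1/y^2)^(13-j), with y-exponent 3j − 2(13−j) = 5j − 26.
Set 5j − 26 = -11: j = 3.
C(13,3) = 286; 2^3 = 8; 1^10 = 1.
Coefficient = 286 · 8 · 1 = 2288.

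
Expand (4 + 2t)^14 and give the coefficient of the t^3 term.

The general term is C(14,j)·(4)^j·(2t)^(14-j); the t^3 term has j = 11.
C(14,11) = 364.
Coefficient = C(14,11) · 4^11 · 2^3 = 364 · 4194304 · 8 = 12213813248.

12213813248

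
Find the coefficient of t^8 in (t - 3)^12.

The general term is C(12,j)·(t)^j·(-3)^(12-j); the t^8 term has j = 8.
C(12,8) = 495.
Coefficient = C(12,8) · (-3)^4 = 495 · 81 = 40095.

40095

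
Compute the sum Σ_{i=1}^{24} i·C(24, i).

201326592

Differentiating (1+x)^24 and setting x=1: Σ i·C(24,i) = 24·2^23 = 201326592.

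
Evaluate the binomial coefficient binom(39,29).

635745396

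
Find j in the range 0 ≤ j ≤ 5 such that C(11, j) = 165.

C(11,j) increases on 0 ≤ j ≤ 5. C(11,2) = 55 and C(11,3) = 165, so j = 3.

3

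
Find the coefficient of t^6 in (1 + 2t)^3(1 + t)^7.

Coefficient of t^6 = Σ_{j} C(3,j)·2^j·C(7,6-j)·1^(6-j) for j from 0 to 3.
= 7 + 126 + 420 + 280 = 833.

833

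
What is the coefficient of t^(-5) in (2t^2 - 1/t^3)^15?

-1647360

General term: C(15,j)·(2t^2)^j·(-1/t^3)^(15-j), with t-exponent 2j − 3(15−j) = 5j − 45.
Set 5j − 45 = -5: j = 8.
C(15,8) = 6435; 2^8 = 256; (-1)^7 = -1.
Coefficient = 6435 · 256 · (-1) = -1647360.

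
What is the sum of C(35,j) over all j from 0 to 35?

34359738368

Setting x = 1 in (1+x)^35 gives Σ C(35,j) = 2^35 = 34359738368.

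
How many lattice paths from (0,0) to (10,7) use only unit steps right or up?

19448

Each path is a sequence of 17 steps with 10 rights: C(17,10) = 19448.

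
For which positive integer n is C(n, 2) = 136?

n(n−1)/2 = 136 ⇒ n(n−1) = 272. Since 17·16 = 272, n = 17.

17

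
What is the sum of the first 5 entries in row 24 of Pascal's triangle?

12951

1 + 24 + 276 + 2024 + 10626 = 12951.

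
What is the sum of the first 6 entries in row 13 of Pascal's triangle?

1 + 13 + 78 + 286 + 715 + 1287 = 2380.

2380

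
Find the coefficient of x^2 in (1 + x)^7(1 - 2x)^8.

Coefficient of x^2 = Σ_{j} C(7,j)·1^j·C(8,2-j)·(-2)^(2-j) for j from 0 to 2.
= 112 + (-112) + 21 = 21.

21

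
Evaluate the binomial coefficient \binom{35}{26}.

C(35,26) = C(35,9) by symmetry.
C(35,9) = (35·34·33·32·31·30·29·28·27) / 9! = 25622035084800 / 362880 = 70607460.

70607460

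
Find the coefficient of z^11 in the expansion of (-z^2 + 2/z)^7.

General term: C(7,j)·(-z^2)^j·(2/z)^(7-j), with z-exponent 2j − 1(7−j) = 3j − 7.
Set 3j − 7 = 11: j = 6.
C(7,6) = 7; (-1)^6 = 1; 2^1 = 2.
Coefficient = 7 · 1 · 2 = 14.

14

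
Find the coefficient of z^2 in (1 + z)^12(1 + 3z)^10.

Coefficient of z^2 = Σ_{j} C(12,j)·1^j·C(10,2-j)·3^(2-j) for j from 0 to 2.
= 405 + 360 + 66 = 831.

831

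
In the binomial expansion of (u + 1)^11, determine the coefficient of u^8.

The general term is C(11,j)·(u)^j·(1)^(11-j); the u^8 term has j = 8.
C(11,8) = 165.
Coefficient = C(11,8) = 165.

165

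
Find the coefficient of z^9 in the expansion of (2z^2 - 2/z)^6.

-384

General term: C(6,j)·(2z^2)^j·(-2/z)^(6-j), with z-exponent 2j − 1(6−j) = 3j − 6.
Set 3j − 6 = 9: j = 5.
C(6,5) = 6; 2^5 = 32; (-2)^1 = -2.
Coefficient = 6 · 32 · (-2) = -384.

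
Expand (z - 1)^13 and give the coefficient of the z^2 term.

The general term is C(13,j)·(z)^j·(-1)^(13-j); the z^2 term has j = 2.
C(13,2) = 78.
Coefficient = C(13,2) · (-1)^11 = 78 · (-1) = -78.

-78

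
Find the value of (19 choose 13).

27132

C(19,13) = C(19,6) by symmetry.
C(19,6) = (19·18·17·16·15·14) / 6! = 19535040 / 720 = 27132.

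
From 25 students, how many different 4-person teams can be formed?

12650

This is C(25,4) = 12650.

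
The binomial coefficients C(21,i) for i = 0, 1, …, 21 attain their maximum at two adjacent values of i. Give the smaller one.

For odd n = 21, C(21,i) peaks at i = (n−1)/2 and (n+1)/2; the smaller is 10.

10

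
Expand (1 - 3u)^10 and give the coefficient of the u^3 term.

-3240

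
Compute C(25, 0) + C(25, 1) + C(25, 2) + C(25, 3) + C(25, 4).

15276

1 + 25 + 300 + 2300 + 12650 = 15276.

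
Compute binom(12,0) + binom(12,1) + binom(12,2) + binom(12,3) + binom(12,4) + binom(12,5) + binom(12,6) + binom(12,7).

1 + 12 + 66 + 220 + 495 + 792 + 924 + 792 = 3302.

3302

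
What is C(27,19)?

C(27,19) = C(27,8) by symmetry.
C(27,8) = (27·26·25·24·23·22·21·20) / 8! = 89513424000 / 40320 = 2220075.

2220075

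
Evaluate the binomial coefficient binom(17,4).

C(17,4) = (17·16·15·14) / 4! = 57120 / 24 = 2380.

2380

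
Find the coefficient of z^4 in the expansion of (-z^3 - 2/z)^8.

General term: C(8,j)·(-z^3)^j·(-2/z)^(8-j), with z-exponent 3j − 1(8−j) = 4j − 8.
Set 4j − 8 = 4: j = 3.
C(8,3) = 56; (-1)^3 = -1; (-2)^5 = -32.
Coefficient = 56 · (-1) · (-32) = 1792.

1792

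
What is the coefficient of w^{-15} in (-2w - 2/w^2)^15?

-98402304

General term: C(15,j)·(-2w)^j·(-2/w^2)^(15-j), with w-exponent 1j − 2(15−j) = 3j − 30.
Set 3j − 30 = -15: j = 5.
C(15,5) = 3003; (-2)^5 = -32; (-2)^10 = 1024.
Coefficient = 3003 · (-32) · 1024 = -98402304.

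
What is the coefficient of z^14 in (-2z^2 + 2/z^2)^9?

General term: C(9,j)·(-2z^2)^j·(2/z^2)^(9-j), with z-exponent 2j − 2(9−j) = 4j − 18.
Set 4j − 18 = 14: j = 8.
C(9,8) = 9; (-2)^8 = 256; 2^1 = 2.
Coefficient = 9 · 256 · 2 = 4608.

4608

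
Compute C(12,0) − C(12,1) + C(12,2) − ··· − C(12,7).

-330

The partial alternating sum Σ_{k=0}^{7} (−1)^k C(12,k) = (−1)^7 C(11,7) = -330.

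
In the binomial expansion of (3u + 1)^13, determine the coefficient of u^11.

13817466

The general term is C(13,j)·(3u)^j·(1)^(13-j); the u^11 term has j = 11.
C(13,11) = 78.
Coefficient = C(13,11) · 3^11 = 78 · 177147 = 13817466.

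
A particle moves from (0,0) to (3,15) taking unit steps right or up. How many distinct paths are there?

816

Each path is a sequence of 18 steps with 3 rights: C(18,3) = 816.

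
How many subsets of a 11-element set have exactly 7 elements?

Choose the 7 positions: C(11,7) = 330.

330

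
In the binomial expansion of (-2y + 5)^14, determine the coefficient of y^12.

9318400

The general term is C(14,j)·(-2y)^j·(5)^(14-j); the y^12 term has j = 12.
C(14,12) = 91.
Coefficient = C(14,12) · (-2)^12 · 5^2 = 91 · 4096 · 25 = 9318400.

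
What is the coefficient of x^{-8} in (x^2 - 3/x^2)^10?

General term: C(10,j)·(x^2)^j·(-3/x^2)^(10-j), with x-exponent 2j − 2(10−j) = 4j − 20.
Set 4j − 20 = -8: j = 3.
C(10,3) = 120; 1^3 = 1; (-3)^7 = -2187.
Coefficient = 120 · 1 · (-2187) = -262440.

-262440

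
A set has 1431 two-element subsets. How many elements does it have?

n(n−1)/2 = 1431 ⇒ n(n−1) = 2862. Since 54·53 = 2862, n = 54.

54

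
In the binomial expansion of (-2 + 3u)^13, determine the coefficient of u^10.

The general term is C(13,j)·(-2)^j·(3u)^(13-j); the u^10 term has j = 3.
C(13,3) = 286.
Coefficient = C(13,3) · (-2)^3 · 3^10 = 286 · (-8) · 59049 = -135104112.

-135104112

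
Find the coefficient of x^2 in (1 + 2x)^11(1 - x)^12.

Coefficient of x^2 = Σ_{j} C(11,j)·2^j·C(12,2-j)·(-1)^(2-j) for j from 0 to 2.
= 66 + (-264) + 220 = 22.

22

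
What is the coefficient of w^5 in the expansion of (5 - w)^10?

-787500

The general term is C(10,j)·(5)^j·(-w)^(10-j); the w^5 term has j = 5.
C(10,5) = 252.
Coefficient = C(10,5) · 5^5 · (-1)^5 = 252 · 3125 · (-1) = -787500.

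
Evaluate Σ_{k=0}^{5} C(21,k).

1 + 21 + 210 + 1330 + 5985 + 20349 = 27896.

27896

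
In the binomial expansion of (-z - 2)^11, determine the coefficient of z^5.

The general term is C(11,j)·(-z)^j·(-2)^(11-j); the z^5 term has j = 5.
C(11,5) = 462.
Coefficient = C(11,5) · (-1)^5 · (-2)^6 = 462 · (-1) · 64 = -29568.

-29568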